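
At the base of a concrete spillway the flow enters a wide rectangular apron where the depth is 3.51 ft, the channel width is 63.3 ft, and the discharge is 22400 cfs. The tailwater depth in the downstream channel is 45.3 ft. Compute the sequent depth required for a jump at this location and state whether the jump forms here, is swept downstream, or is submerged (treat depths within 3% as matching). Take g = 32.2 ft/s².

y₂ = 45.4 ft; the jump forms here

q = Q/b = 22400/63.3 = 354 ft²/s; V₁ = q/y₁ = 101 ft/s. Fr₁ = V₁/√(g·y₁) = 9.48.
Sequent-depth ratio: y₂/y₁ = ½[√(1 + 8Fr₁²) − 1] = ½[√720.5 − 1] = 12.9.
y₂ = 12.9 × 3.51 = 45.4 ft.
Tailwater y_tw = 45.3 ft: y_tw ≈ y₂, so the jump forms here.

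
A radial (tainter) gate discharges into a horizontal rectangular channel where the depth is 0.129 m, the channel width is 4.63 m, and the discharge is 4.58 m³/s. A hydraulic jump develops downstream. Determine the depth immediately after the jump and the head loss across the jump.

q = Q/b = 4.58/4.63 = 0.989 m²/s; V₁ = q/y₁ = 7.67 m/s. Fr₁ = V₁/√(g·y₁) = 6.82.
Conjugate-depth relation: y₂/y₁ = ½[√(1 + 8Fr₁²) − 1] = ½[√372.7 − 1] = 9.15.
y₂ = 9.15 × 0.129 = 1.18 m.
Head loss: ΔE = (y₂ − y₁)³/(4y₁y₂) = (1.18 − 0.129)³/(4×0.129×1.18) = 1.16/0.609 = 1.91 m.

y₂ = 1.18 m; ΔE = 1.91 m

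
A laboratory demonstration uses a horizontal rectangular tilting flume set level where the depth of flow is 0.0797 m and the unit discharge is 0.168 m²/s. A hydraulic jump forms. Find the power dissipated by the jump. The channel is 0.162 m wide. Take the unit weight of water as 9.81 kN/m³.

V₁ = q/y₁ = 0.168/0.0797 = 2.11 m/s. Fr₁ = V₁/√(g·y₁) = 2.11/√(9.81×0.0797) = 2.38.
Sequent-depth ratio: y₂/y₁ = ½[√(1 + 8Fr₁²) − 1] = ½[√46.46 − 1] = 2.91.
y₂ = 2.91 × 0.0797 = 0.232 m.
Head loss: ΔE = (y₂ − y₁)³/(4y₁y₂) = (0.232 − 0.0797)³/(4×0.0797×0.232) = 0.00352/0.0739 = 0.0476 m.
Q = q·b = 0.168 × 0.162 = 0.0272 m³/s. P = γ·Q·ΔE = 9.81 × 0.0272 × 0.0476 = 0.0127 kW.

P = 0.0127 kW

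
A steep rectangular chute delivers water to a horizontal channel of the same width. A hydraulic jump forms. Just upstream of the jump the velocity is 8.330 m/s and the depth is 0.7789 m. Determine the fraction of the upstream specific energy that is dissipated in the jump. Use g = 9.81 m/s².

ΔE/E₁ = 0.259 (25.9%)

Fr₁ = V₁/√(g·y₁) = 8.330/√(9.81×0.7789) = 3.013.
Bélanger equation: y₂/y₁ = ½[√(1 + 8Fr₁²) − 1] = ½[√73.649 − 1] = 3.791.
y₂ = 3.791 × 0.7789 = 2.953 m.
E₁ = y₁ + V₁²/2g = 4.316 m. ΔE = (y₂ − y₁)³/(4y₁y₂) = 1.117 m. ΔE/E₁ = 1.117/4.316 = 0.259.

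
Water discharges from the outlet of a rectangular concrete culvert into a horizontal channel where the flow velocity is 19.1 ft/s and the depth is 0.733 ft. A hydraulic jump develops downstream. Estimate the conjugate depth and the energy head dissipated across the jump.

Fr₁ = V₁/√(g·y₁) = 19.1/√(32.2×0.733) = 3.93.
Bélanger equation: y₂/y₁ = ½[√(1 + 8Fr₁²) − 1] = ½[√124.7 − 1] = 5.08.
y₂ = 5.08 × 0.733 = 3.73 ft.
q = V₁·y₁ = 19.1 × 0.733 = 14.0 ft²/s. V₂ = q/y₂ = 14.0/3.73 = 3.76 ft/s. E₁ = y₁ + V₁²/2g = 6.40 ft; E₂ = y₂ + V₂²/2g = 3.94 ft. ΔE = E₁ − E₂ = 2.45 ft.

y₂ = 3.73 ft; ΔE = 2.45 ft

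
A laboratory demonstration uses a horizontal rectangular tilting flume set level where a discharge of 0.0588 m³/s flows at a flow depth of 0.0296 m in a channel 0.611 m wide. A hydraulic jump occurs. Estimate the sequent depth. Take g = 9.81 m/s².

y₂ = 0.238 m

q = Q/b = 0.0588/0.611 = 0.0962 m²/s; V₁ = q/y₁ = 3.25 m/s. Fr₁ = V₁/√(g·y₁) = 6.03.
By Bélanger, y₂/y₁ = ½[√(1 + 8Fr₁²) − 1] = ½[√292.2 − 1] = 8.05.
y₂ = 8.05 × 0.0296 = 0.238 m.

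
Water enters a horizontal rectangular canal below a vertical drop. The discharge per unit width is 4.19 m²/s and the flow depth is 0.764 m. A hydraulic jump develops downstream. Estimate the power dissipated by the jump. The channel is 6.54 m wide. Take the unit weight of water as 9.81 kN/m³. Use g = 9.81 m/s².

P = 56.4 kW

V₁ = q/y₁ = 4.19/0.764 = 5.48 m/s. Fr₁ = V₁/√(g·y₁) = 5.48/√(9.81×0.764) = 2.00.
Bélanger equation: y₂/y₁ = ½[√(1 + 8Fr₁²) − 1] = ½[√33.10 − 1] = 2.38.
y₂ = 2.38 × 0.764 = 1.82 m.
Head loss: ΔE = (y₂ − y₁)³/(4y₁y₂) = (1.82 − 0.764)³/(4×0.764×1.82) = 1.16/5.55 = 0.210 m.
Q = q·b = 4.19 × 6.54 = 27.4 m³/s. P = γ·Q·ΔE = 9.81 × 27.4 × 0.210 = 56.4 kW.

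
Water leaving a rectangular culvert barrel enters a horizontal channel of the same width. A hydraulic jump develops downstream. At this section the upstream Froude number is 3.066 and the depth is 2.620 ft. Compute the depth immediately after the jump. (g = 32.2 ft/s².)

y₂ = 10.13 ft

Fr₁ = 3.066 (given).
By Bélanger, y₂/y₁ = ½[√(1 + 8Fr₁²) − 1] = ½[√76.203 − 1] = 3.865.
y₂ = 3.865 × 2.620 = 10.13 ft.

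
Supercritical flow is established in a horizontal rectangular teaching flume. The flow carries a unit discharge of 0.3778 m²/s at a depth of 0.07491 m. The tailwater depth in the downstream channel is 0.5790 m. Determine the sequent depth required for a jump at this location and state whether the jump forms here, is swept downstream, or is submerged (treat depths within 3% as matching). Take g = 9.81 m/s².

y₂ = 0.5869 m; the jump forms here

V₁ = q/y₁ = 0.3778/0.07491 = 5.043 m/s. Fr₁ = V₁/√(g·y₁) = 5.043/√(9.81×0.07491) = 5.883.
From the momentum equation for a rectangular channel, y₂/y₁ = ½[√(1 + 8Fr₁²) − 1] = ½[√277.90 − 1] = 7.835.
y₂ = 7.835 × 0.07491 = 0.5869 m.
Tailwater y_tw = 0.5790 m: y_tw ≈ y₂, so the jump forms here.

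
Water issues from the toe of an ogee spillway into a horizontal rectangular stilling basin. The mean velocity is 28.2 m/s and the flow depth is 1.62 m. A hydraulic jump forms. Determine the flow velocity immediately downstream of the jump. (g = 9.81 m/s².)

Fr₁ = V₁/√(g·y₁) = 28.2/√(9.81×1.62) = 7.07.
From the momentum equation for a rectangular channel, y₂/y₁ = ½[√(1 + 8Fr₁²) − 1] = ½[√401.3 − 1] = 9.52.
y₂ = 9.52 × 1.62 = 15.4 m.
q = V₁·y₁ = 28.2 × 1.62 = 45.7 m²/s.
V₂ = q/y₂ = 45.7/15.4 = 2.96 m/s.

V₂ = 2.96 m/s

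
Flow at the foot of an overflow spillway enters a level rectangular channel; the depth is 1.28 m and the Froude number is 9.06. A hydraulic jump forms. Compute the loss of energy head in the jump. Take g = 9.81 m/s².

Fr₁ = 9.06 (given).
Bélanger equation: y₂/y₁ = ½[√(1 + 8Fr₁²) − 1] = ½[√657.7 − 1] = 12.3.
y₂ = 12.3 × 1.28 = 15.8 m.
V₁ = Fr₁·√(g·y₁) = 9.06×√(9.81×1.28) = 32.1 m/s; q = V₁·y₁ = 41.1 m²/s. V₂ = q/y₂ = 41.1/15.8 = 2.61 m/s. E₁ = y₁ + V₁²/2g = 53.8 m; E₂ = y₂ + V₂²/2g = 16.1 m. ΔE = E₁ − E₂ = 37.7 m.

ΔE = 37.7 m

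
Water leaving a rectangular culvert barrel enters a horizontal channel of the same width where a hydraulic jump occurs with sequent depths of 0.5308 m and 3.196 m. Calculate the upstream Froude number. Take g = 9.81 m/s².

For a rectangular channel the momentum equation gives q² = ½·g·y₁·y₂·(y₁ + y₂) = ½×9.81×0.5308×3.196×3.727 = 31.01.
q = √31.01 = 5.569 m²/s.
V₁ = q/y₁ = 10.49 m/s; Fr₁ = V₁/√(g·y₁) = 4.598.

Fr₁ = 4.598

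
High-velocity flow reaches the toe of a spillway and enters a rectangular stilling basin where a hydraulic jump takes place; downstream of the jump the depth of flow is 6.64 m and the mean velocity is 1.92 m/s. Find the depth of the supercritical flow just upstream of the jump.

y₁ = 0.682 m

Fr₂ = V₂/√(g·y₂) = 1.92/√(9.81×6.64) = 0.238.
The Bélanger relation is symmetric: y₁/y₂ = ½[√(1 + 8Fr₂²) − 1] = ½[√1.453 − 1] = 0.103.
y₁ = 0.103 × 6.64 = 0.682 m.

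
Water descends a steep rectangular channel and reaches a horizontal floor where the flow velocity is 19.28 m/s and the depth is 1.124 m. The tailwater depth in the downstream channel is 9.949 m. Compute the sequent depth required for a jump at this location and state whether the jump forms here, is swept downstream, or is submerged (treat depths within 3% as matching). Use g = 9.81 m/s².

Fr₁ = V₁/√(g·y₁) = 19.28/√(9.81×1.124) = 5.806.
Sequent-depth ratio: y₂/y₁ = ½[√(1 + 8Fr₁²) − 1] = ½[√270.69 − 1] = 7.726.
y₂ = 7.726 × 1.124 = 8.684 m.
Tailwater y_tw = 9.949 m: y_tw > y₂, so the jump is submerged.

y₂ = 8.684 m; the jump is submerged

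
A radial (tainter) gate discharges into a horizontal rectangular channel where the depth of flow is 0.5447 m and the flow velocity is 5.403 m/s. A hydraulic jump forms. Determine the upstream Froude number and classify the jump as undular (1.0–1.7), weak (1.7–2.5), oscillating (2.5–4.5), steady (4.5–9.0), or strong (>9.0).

Fr₁ = V₁/√(g·y₁) = 5.403/√(9.81×0.5447) = 2.337.
Fr₁ = 2.337 lies in the weak range.

Fr₁ = 2.337; weak jump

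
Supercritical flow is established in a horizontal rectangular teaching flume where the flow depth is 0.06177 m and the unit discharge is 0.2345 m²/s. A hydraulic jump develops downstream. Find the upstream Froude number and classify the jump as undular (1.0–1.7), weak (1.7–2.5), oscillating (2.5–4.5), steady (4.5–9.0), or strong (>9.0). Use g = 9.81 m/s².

Fr₁ = 4.877; steady jump

V₁ = q/y₁ = 0.2345/0.06177 = 3.796 m/s. Fr₁ = V₁/√(g·y₁) = 3.796/√(9.81×0.06177) = 4.877.
Fr₁ = 4.877 lies in the steady range.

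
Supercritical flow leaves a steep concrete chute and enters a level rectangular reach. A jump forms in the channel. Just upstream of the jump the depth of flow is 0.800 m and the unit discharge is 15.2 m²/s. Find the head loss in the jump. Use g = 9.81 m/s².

ΔE = 11.7 m

V₁ = q/y₁ = 15.2/0.800 = 19.0 m/s. Fr₁ = V₁/√(g·y₁) = 19.0/√(9.81×0.800) = 6.78.
Bélanger equation: y₂/y₁ = ½[√(1 + 8Fr₁²) − 1] = ½[√369.0 − 1] = 9.10.
y₂ = 9.10 × 0.800 = 7.28 m.
Head loss: ΔE = (y₂ − y₁)³/(4y₁y₂) = (7.28 − 0.800)³/(4×0.800×7.28) = 273/23.3 = 11.7 m.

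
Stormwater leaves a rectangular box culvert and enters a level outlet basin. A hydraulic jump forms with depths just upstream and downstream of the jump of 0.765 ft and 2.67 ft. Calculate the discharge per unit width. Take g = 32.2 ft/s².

q = 10.6 ft²/s

For a rectangular channel the momentum equation gives q² = ½·g·y₁·y₂·(y₁ + y₂) = ½×32.2×0.765×2.67×3.44 = 113.
q = √113 = 10.6 ft²/s.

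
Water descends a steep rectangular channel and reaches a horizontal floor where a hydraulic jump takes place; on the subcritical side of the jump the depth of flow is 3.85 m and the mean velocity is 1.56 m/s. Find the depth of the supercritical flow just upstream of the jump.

y₁ = 0.445 m

Fr₂ = V₂/√(g·y₂) = 1.56/√(9.81×3.85) = 0.254.
Applying the sequent-depth relation in reverse, y₁/y₂ = ½[√(1 + 8Fr₂²) − 1] = ½[√1.515 − 1] = 0.116.
y₁ = 0.116 × 3.85 = 0.445 m.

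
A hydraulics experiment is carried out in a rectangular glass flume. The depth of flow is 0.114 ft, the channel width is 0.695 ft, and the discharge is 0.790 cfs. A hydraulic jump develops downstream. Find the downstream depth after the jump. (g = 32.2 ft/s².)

q = Q/b = 0.790/0.695 = 1.14 ft²/s; V₁ = q/y₁ = 9.97 ft/s. Fr₁ = V₁/√(g·y₁) = 5.20.
Sequent-depth ratio: y₂/y₁ = ½[√(1 + 8Fr₁²) − 1] = ½[√217.7 − 1] = 6.88.
y₂ = 6.88 × 0.114 = 0.784 ft.

y₂ = 0.784 ft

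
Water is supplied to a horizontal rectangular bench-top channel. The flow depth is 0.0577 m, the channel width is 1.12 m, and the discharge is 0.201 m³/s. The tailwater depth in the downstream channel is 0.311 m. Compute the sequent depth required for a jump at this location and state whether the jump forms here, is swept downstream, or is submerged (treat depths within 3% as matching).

y₂ = 0.310 m; the jump forms here

q = Q/b = 0.201/1.12 = 0.179 m²/s; V₁ = q/y₁ = 3.11 m/s. Fr₁ = V₁/√(g·y₁) = 4.13.
Sequent-depth ratio: y₂/y₁ = ½[√(1 + 8Fr₁²) − 1] = ½[√137.7 − 1] = 5.37.
y₂ = 5.37 × 0.0577 = 0.310 m.
Tailwater y_tw = 0.311 m: y_tw ≈ y₂, so the jump forms here.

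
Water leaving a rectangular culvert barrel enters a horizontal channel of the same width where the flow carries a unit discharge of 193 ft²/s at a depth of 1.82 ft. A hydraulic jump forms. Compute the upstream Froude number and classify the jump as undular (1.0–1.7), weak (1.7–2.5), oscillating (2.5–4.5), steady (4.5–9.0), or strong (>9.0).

V₁ = q/y₁ = 193/1.82 = 106 ft/s. Fr₁ = V₁/√(g·y₁) = 106/√(32.2×1.82) = 13.9.
Fr₁ = 13.9 lies in the strong range.

Fr₁ = 13.9; strong jump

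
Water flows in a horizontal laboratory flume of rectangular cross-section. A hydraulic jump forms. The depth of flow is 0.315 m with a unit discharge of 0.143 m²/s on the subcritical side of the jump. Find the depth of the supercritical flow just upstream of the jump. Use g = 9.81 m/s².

V₂ = q/y₂ = 0.143/0.315 = 0.454 m/s; Fr₂ = V₂/√(g·y₂) = 0.258.
Since the conjugate-depth ratio holds either way, y₁/y₂ = ½[√(1 + 8Fr₂²) − 1] = ½[√1.534 − 1] = 0.119.
y₁ = 0.119 × 0.315 = 0.0375 m.

y₁ = 0.0375 m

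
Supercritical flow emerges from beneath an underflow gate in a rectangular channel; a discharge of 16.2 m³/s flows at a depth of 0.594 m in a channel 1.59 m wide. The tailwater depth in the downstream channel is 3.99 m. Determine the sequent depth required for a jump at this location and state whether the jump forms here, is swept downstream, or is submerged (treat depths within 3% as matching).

q = Q/b = 16.2/1.59 = 10.2 m²/s; V₁ = q/y₁ = 17.2 m/s. Fr₁ = V₁/√(g·y₁) = 7.11.
Sequent-depth ratio: y₂/y₁ = ½[√(1 + 8Fr₁²) − 1] = ½[√404.9 − 1] = 9.56.
y₂ = 9.56 × 0.594 = 5.68 m.
Tailwater y_tw = 3.99 m: y_tw < y₂, so the jump is swept downstream.

y₂ = 5.68 m; the jump is swept downstream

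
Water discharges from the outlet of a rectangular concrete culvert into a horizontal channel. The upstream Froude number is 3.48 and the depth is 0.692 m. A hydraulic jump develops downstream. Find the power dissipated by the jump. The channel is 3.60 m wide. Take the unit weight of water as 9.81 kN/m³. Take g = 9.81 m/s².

P = 353 kW

Fr₁ = 3.48 (given).
Conjugate-depth relation: y₂/y₁ = ½[√(1 + 8Fr₁²) − 1] = ½[√97.88 − 1] = 4.45.
y₂ = 4.45 × 0.692 = 3.08 m.
V₁ = Fr₁·√(g·y₁) = 3.48×√(9.81×0.692) = 9.07 m/s; q = V₁·y₁ = 6.27 m²/s. V₂ = q/y₂ = 6.27/3.08 = 2.04 m/s. E₁ = y₁ + V₁²/2g = 4.88 m; E₂ = y₂ + V₂²/2g = 3.29 m. ΔE = E₁ − E₂ = 1.59 m.
Q = q·b = 6.27 × 3.60 = 22.6 m³/s. P = γ·Q·ΔE = 9.81 × 22.6 × 1.59 = 353 kW.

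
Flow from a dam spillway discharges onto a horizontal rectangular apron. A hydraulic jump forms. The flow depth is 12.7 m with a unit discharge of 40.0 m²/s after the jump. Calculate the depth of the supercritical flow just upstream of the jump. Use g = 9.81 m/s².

y₁ = 1.77 m

V₂ = q/y₂ = 40.0/12.7 = 3.15 m/s; Fr₂ = V₂/√(g·y₂) = 0.282.
Applying the sequent-depth relation in reverse, y₁/y₂ = ½[√(1 + 8Fr₂²) − 1] = ½[√1.637 − 1] = 0.140.
y₁ = 0.140 × 12.7 = 1.77 m.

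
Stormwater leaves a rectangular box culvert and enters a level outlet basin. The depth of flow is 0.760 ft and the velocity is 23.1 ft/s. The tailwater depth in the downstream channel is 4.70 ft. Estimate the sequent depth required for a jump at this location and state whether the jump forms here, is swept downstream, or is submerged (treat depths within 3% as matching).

Fr₁ = V₁/√(g·y₁) = 23.1/√(32.2×0.760) = 4.67.
From the momentum equation for a rectangular channel, y₂/y₁ = ½[√(1 + 8Fr₁²) − 1] = ½[√175.4 − 1] = 6.12.
y₂ = 6.12 × 0.760 = 4.65 ft.
Tailwater y_tw = 4.70 ft: y_tw ≈ y₂, so the jump forms here.

y₂ = 4.65 ft; the jump forms here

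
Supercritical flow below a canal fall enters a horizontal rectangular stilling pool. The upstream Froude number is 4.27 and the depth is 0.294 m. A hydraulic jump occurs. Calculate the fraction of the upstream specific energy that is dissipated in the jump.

Fr₁ = 4.27 (given).
Sequent-depth ratio: y₂/y₁ = ½[√(1 + 8Fr₁²) − 1] = ½[√146.9 − 1] = 5.56.
y₂ = 5.56 × 0.294 = 1.63 m.
E₁ = y₁(1 + Fr₁²/2) = 0.294×(1 + 4.27²/2) = 2.97 m. ΔE = (y₂ − y₁)³/(4y₁y₂) = 1.25 m. ΔE/E₁ = 1.25/2.97 = 0.421.

ΔE/E₁ = 0.421 (42.1%)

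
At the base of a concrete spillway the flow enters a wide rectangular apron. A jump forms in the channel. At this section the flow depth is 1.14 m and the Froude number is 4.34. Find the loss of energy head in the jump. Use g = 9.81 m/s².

ΔE = 5.09 m

Fr₁ = 4.34 (given).
Conjugate-depth relation: y₂/y₁ = ½[√(1 + 8Fr₁²) − 1] = ½[√151.7 − 1] = 5.66.
y₂ = 5.66 × 1.14 = 6.45 m.
Head loss: ΔE = (y₂ − y₁)³/(4y₁y₂) = (6.45 − 1.14)³/(4×1.14×6.45) = 150/29.4 = 5.09 m.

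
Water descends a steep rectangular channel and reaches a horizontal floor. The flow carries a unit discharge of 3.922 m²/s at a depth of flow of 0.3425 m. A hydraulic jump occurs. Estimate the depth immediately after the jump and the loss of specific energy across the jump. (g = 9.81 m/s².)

V₁ = q/y₁ = 3.922/0.3425 = 11.45 m/s. Fr₁ = V₁/√(g·y₁) = 11.45/√(9.81×0.3425) = 6.247.
By Bélanger, y₂/y₁ = ½[√(1 + 8Fr₁²) − 1] = ½[√313.22 − 1] = 8.349.
y₂ = 8.349 × 0.3425 = 2.860 m.
V₂ = q/y₂ = 3.922/2.860 = 1.372 m/s. E₁ = y₁ + V₁²/2g = 7.026 m; E₂ = y₂ + V₂²/2g = 2.955 m. ΔE = E₁ − E₂ = 4.070 m.

y₂ = 2.860 m; ΔE = 4.070 m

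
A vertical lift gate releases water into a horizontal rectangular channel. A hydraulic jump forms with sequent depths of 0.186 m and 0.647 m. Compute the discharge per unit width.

For a rectangular channel the momentum equation gives q² = ½·g·y₁·y₂·(y₁ + y₂) = ½×9.81×0.186×0.647×0.833 = 0.492.
q = √0.492 = 0.701 m²/s.

q = 0.701 m²/s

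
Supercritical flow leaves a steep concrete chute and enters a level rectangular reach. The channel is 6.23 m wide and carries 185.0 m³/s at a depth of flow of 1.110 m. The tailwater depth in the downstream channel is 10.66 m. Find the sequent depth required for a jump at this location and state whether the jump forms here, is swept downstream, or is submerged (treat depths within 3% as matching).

q = Q/b = 185.0/6.23 = 29.70 m²/s; V₁ = q/y₁ = 26.75 m/s. Fr₁ = V₁/√(g·y₁) = 8.107.
Conjugate-depth relation: y₂/y₁ = ½[√(1 + 8Fr₁²) − 1] = ½[√526.80 − 1] = 10.98.
y₂ = 10.98 × 1.110 = 12.18 m.
Tailwater y_tw = 10.66 m: y_tw < y₂, so the jump is swept downstream.

y₂ = 12.18 m; the jump is swept downstream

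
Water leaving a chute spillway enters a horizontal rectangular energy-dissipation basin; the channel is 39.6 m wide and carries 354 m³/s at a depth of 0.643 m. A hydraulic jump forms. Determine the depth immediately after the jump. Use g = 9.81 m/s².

y₂ = 4.72 m

q = Q/b = 354/39.6 = 8.94 m²/s; V₁ = q/y₁ = 13.9 m/s. Fr₁ = V₁/√(g·y₁) = 5.54.
Bélanger equation: y₂/y₁ = ½[√(1 + 8Fr₁²) − 1] = ½[√246.1 − 1] = 7.34.
y₂ = 7.34 × 0.643 = 4.72 m.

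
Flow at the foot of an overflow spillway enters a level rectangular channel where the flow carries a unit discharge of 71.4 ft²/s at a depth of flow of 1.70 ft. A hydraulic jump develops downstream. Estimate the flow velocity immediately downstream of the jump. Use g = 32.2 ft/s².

V₂ = 5.57 ft/s

V₁ = q/y₁ = 71.4/1.70 = 42.0 ft/s. Fr₁ = V₁/√(g·y₁) = 42.0/√(32.2×1.70) = 5.68.
Conjugate-depth relation: y₂/y₁ = ½[√(1 + 8Fr₁²) − 1] = ½[√258.8 − 1] = 7.54.
y₂ = 7.54 × 1.70 = 12.8 ft.
V₂ = q/y₂ = 71.4/12.8 = 5.57 ft/s.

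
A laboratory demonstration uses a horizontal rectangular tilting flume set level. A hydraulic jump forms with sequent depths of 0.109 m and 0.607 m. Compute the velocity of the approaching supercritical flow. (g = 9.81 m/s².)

For a rectangular channel the momentum equation gives q² = ½·g·y₁·y₂·(y₁ + y₂) = ½×9.81×0.109×0.607×0.716 = 0.232.
q = √0.232 = 0.482 m²/s.
V₁ = q/y₁ = 0.482/0.109 = 4.42 m/s.

V₁ = 4.42 m/s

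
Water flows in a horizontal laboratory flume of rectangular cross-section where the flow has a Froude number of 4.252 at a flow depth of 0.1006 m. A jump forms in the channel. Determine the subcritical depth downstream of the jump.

Fr₁ = 4.252 (given).
From the momentum equation for a rectangular channel, y₂/y₁ = ½[√(1 + 8Fr₁²) − 1] = ½[√145.64 − 1] = 5.534.
y₂ = 5.534 × 0.1006 = 0.5567 m.

y₂ = 0.5567 m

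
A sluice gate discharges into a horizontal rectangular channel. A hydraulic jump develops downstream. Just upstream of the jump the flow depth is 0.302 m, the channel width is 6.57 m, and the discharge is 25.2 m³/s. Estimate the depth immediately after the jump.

y₂ = 3.00 m

q = Q/b = 25.2/6.57 = 3.84 m²/s; V₁ = q/y₁ = 12.7 m/s. Fr₁ = V₁/√(g·y₁) = 7.38.
Conjugate-depth relation: y₂/y₁ = ½[√(1 + 8Fr₁²) − 1] = ½[√436.6 − 1] = 9.95.
y₂ = 9.95 × 0.302 = 3.00 m.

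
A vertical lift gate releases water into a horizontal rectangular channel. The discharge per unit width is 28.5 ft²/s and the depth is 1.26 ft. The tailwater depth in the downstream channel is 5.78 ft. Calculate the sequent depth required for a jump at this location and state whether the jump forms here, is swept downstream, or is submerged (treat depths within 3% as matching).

V₁ = q/y₁ = 28.5/1.26 = 22.6 ft/s. Fr₁ = V₁/√(g·y₁) = 22.6/√(32.2×1.26) = 3.55.
Bélanger equation: y₂/y₁ = ½[√(1 + 8Fr₁²) − 1] = ½[√101.9 − 1] = 4.55.
y₂ = 4.55 × 1.26 = 5.73 ft.
Tailwater y_tw = 5.78 ft: y_tw ≈ y₂, so the jump forms here.

y₂ = 5.73 ft; the jump forms here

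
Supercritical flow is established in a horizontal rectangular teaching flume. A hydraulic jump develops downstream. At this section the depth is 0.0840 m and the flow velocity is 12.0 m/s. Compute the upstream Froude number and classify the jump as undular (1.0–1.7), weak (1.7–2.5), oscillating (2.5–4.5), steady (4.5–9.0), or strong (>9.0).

Fr₁ = V₁/√(g·y₁) = 12.0/√(9.81×0.0840) = 13.2.
Fr₁ = 13.2 lies in the strong range.

Fr₁ = 13.2; strong jump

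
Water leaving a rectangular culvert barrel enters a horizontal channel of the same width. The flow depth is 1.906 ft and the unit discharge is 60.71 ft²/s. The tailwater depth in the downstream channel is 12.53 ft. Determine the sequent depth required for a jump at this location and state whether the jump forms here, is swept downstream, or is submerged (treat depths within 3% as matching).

y₂ = 10.05 ft; the jump is submerged

V₁ = q/y₁ = 60.71/1.906 = 31.85 ft/s. Fr₁ = V₁/√(g·y₁) = 31.85/√(32.2×1.906) = 4.066.
From the momentum equation for a rectangular channel, y₂/y₁ = ½[√(1 + 8Fr₁²) − 1] = ½[√133.25 − 1] = 5.272.
y₂ = 5.272 × 1.906 = 10.05 ft.
Tailwater y_tw = 12.53 ft: y_tw > y₂, so the jump is submerged.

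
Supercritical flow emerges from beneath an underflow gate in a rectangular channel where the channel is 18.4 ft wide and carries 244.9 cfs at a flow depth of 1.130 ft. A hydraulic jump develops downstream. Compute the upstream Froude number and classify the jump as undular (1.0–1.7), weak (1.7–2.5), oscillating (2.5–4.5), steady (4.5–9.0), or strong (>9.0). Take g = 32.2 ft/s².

Fr₁ = 1.953; weak jump

q = Q/b = 244.9/18.4 = 13.31 ft²/s; V₁ = q/y₁ = 11.78 ft/s. Fr₁ = V₁/√(g·y₁) = 1.953.
Fr₁ = 1.953 lies in the weak range.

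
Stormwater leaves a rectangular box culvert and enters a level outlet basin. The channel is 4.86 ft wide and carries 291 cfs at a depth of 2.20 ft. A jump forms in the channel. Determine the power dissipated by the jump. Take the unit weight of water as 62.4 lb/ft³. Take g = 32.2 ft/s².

P = 132 hp

q = Q/b = 291/4.86 = 59.9 ft²/s; V₁ = q/y₁ = 27.2 ft/s. Fr₁ = V₁/√(g·y₁) = 3.23.
Conjugate-depth relation: y₂/y₁ = ½[√(1 + 8Fr₁²) − 1] = ½[√84.65 − 1] = 4.10.
y₂ = 4.10 × 2.20 = 9.02 ft.
Head loss: ΔE = (y₂ − y₁)³/(4y₁y₂) = (9.02 − 2.20)³/(4×2.20×9.02) = 317/79.4 = 4.00 ft.
P = γ·Q·ΔE/550 = 62.4 × 291 × 4.00 / 550 = 132 hp.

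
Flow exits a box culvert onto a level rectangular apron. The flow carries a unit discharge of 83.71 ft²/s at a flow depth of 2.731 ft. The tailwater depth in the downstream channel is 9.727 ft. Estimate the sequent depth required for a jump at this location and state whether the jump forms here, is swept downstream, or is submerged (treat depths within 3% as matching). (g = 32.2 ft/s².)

y₂ = 11.33 ft; the jump is swept downstream

V₁ = q/y₁ = 83.71/2.731 = 30.65 ft/s. Fr₁ = V₁/√(g·y₁) = 30.65/√(32.2×2.731) = 3.269.
Bélanger equation: y₂/y₁ = ½[√(1 + 8Fr₁²) − 1] = ½[√86.472 − 1] = 4.150.
y₂ = 4.150 × 2.731 = 11.33 ft.
Tailwater y_tw = 9.727 ft: y_tw < y₂, so the jump is swept downstream.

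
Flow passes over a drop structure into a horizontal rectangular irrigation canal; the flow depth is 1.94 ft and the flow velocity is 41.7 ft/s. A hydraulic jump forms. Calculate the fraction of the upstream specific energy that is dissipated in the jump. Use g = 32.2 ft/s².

Fr₁ = V₁/√(g·y₁) = 41.7/√(32.2×1.94) = 5.28.
From the momentum equation for a rectangular channel, y₂/y₁ = ½[√(1 + 8Fr₁²) − 1] = ½[√223.7 − 1] = 6.98.
y₂ = 6.98 × 1.94 = 13.5 ft.
E₁ = y₁ + V₁²/2g = 28.9 ft. ΔE = (y₂ − y₁)³/(4y₁y₂) = 14.8 ft. ΔE/E₁ = 14.8/28.9 = 0.513.

ΔE/E₁ = 0.513 (51.3%)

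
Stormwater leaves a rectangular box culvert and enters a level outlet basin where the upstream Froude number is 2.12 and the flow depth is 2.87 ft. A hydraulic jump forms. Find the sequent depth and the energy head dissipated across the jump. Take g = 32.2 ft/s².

Fr₁ = 2.12 (given).
By Bélanger, y₂/y₁ = ½[√(1 + 8Fr₁²) − 1] = ½[√36.96 − 1] = 2.54.
y₂ = 2.54 × 2.87 = 7.29 ft.
V₁ = Fr₁·√(g·y₁) = 2.12×√(32.2×2.87) = 20.4 ft/s; q = V₁·y₁ = 58.5 ft²/s. V₂ = q/y₂ = 58.5/7.29 = 8.03 ft/s. E₁ = y₁ + V₁²/2g = 9.32 ft; E₂ = y₂ + V₂²/2g = 8.29 ft. ΔE = E₁ − E₂ = 1.03 ft.

y₂ = 7.29 ft; ΔE = 1.03 ft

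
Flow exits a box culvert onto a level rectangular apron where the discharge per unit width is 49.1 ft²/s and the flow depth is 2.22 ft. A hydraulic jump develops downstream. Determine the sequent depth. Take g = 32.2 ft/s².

y₂ = 7.18 ft

V₁ = q/y₁ = 49.1/2.22 = 22.1 ft/s. Fr₁ = V₁/√(g·y₁) = 22.1/√(32.2×2.22) = 2.62.
From the momentum equation for a rectangular channel, y₂/y₁ = ½[√(1 + 8Fr₁²) − 1] = ½[√55.74 − 1] = 3.23.
y₂ = 3.23 × 2.22 = 7.18 ft.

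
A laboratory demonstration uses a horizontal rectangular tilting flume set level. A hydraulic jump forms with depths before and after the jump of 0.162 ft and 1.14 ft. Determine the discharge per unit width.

For a rectangular channel the momentum equation gives q² = ½·g·y₁·y₂·(y₁ + y₂) = ½×32.2×0.162×1.14×1.30 = 3.87.
q = √3.87 = 1.97 ft²/s.

q = 1.97 ft²/s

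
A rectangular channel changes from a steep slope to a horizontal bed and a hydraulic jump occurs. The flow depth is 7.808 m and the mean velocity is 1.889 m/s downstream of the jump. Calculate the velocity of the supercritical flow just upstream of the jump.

Fr₂ = V₂/√(g·y₂) = 1.889/√(9.81×7.808) = 0.2158.
The Bélanger relation is symmetric: y₁/y₂ = ½[√(1 + 8Fr₂²) − 1] = ½[√1.3727 − 1] = 0.08581.
y₁ = 0.08581 × 7.808 = 0.6700 m.
V₁ = q/y₁ = 14.75/0.6700 = 22.01 m/s.

V₁ = 22.01 m/s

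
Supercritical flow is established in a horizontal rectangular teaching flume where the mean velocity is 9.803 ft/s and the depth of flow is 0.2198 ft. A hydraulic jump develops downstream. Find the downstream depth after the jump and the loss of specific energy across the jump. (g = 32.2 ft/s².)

y₂ = 1.041 ft; ΔE = 0.6047 ft

Fr₁ = V₁/√(g·y₁) = 9.803/√(32.2×0.2198) = 3.685.
From the momentum equation for a rectangular channel, y₂/y₁ = ½[√(1 + 8Fr₁²) − 1] = ½[√109.62 − 1] = 4.735.
y₂ = 4.735 × 0.2198 = 1.041 ft.
Head loss: ΔE = (y₂ − y₁)³/(4y₁y₂) = (1.041 − 0.2198)³/(4×0.2198×1.041) = 0.5533/0.9150 = 0.6047 ft.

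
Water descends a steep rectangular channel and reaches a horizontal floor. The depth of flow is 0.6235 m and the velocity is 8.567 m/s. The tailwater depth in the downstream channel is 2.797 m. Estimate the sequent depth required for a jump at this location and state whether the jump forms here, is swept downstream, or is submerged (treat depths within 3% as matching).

y₂ = 2.759 m; the jump forms here

Fr₁ = V₁/√(g·y₁) = 8.567/√(9.81×0.6235) = 3.464.
Bélanger equation: y₂/y₁ = ½[√(1 + 8Fr₁²) − 1] = ½[√96.994 − 1] = 4.424.
y₂ = 4.424 × 0.6235 = 2.759 m.
Tailwater y_tw = 2.797 m: y_tw ≈ y₂, so the jump forms here.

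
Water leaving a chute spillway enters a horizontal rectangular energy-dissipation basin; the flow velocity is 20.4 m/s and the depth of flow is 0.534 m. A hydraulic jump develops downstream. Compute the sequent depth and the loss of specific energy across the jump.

Fr₁ = V₁/√(g·y₁) = 20.4/√(9.81×0.534) = 8.91.
By Bélanger, y₂/y₁ = ½[√(1 + 8Fr₁²) − 1] = ½[√636.5 − 1] = 12.1.
y₂ = 12.1 × 0.534 = 6.47 m.
q = V₁·y₁ = 20.4 × 0.534 = 10.9 m²/s. V₂ = q/y₂ = 10.9/6.47 = 1.68 m/s. E₁ = y₁ + V₁²/2g = 21.7 m; E₂ = y₂ + V₂²/2g = 6.61 m. ΔE = E₁ − E₂ = 15.1 m.

y₂ = 6.47 m; ΔE = 15.1 m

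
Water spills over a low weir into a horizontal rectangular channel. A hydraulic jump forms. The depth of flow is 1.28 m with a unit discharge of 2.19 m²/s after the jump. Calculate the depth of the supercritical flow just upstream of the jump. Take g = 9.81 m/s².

y₁ = 0.443 m

V₂ = q/y₂ = 2.19/1.28 = 1.71 m/s; Fr₂ = V₂/√(g·y₂) = 0.483.
Applying the sequent-depth relation in reverse, y₁/y₂ = ½[√(1 + 8Fr₂²) − 1] = ½[√2.865 − 1] = 0.346.
y₁ = 0.346 × 1.28 = 0.443 m.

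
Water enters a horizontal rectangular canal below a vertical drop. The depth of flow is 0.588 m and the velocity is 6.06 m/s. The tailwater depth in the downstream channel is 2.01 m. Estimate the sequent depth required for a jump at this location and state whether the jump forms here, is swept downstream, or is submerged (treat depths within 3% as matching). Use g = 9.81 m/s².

y₂ = 1.82 m; the jump is submerged

Fr₁ = V₁/√(g·y₁) = 6.06/√(9.81×0.588) = 2.52.
Bélanger equation: y₂/y₁ = ½[√(1 + 8Fr₁²) − 1] = ½[√51.93 − 1] = 3.10.
y₂ = 3.10 × 0.588 = 1.82 m.
Tailwater y_tw = 2.01 m: y_tw > y₂, so the jump is submerged.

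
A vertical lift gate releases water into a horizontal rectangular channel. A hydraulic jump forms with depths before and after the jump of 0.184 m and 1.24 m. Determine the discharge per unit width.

For a rectangular channel the momentum equation gives q² = ½·g·y₁·y₂·(y₁ + y₂) = ½×9.81×0.184×1.24×1.42 = 1.59.
q = √1.59 = 1.26 m²/s.

q = 1.26 m²/s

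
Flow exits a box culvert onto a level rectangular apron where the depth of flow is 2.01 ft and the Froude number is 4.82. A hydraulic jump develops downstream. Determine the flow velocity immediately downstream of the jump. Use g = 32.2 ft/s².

Fr₁ = 4.82 (given).
Bélanger equation: y₂/y₁ = ½[√(1 + 8Fr₁²) − 1] = ½[√186.9 − 1] = 6.33.
y₂ = 6.33 × 2.01 = 12.7 ft.
V₁ = Fr₁·√(g·y₁) = 4.82×√(32.2×2.01) = 38.8 ft/s; q = V₁·y₁ = 77.9 ft²/s.
V₂ = q/y₂ = 77.9/12.7 = 6.12 ft/s.

V₂ = 6.12 ft/s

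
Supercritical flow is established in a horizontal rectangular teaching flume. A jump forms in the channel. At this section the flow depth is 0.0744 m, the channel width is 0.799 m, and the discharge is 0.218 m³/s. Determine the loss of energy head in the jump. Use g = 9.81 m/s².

q = Q/b = 0.218/0.799 = 0.273 m²/s; V₁ = q/y₁ = 3.67 m/s. Fr₁ = V₁/√(g·y₁) = 4.29.
Conjugate-depth relation: y₂/y₁ = ½[√(1 + 8Fr₁²) − 1] = ½[√148.4 − 1] = 5.59.
y₂ = 5.59 × 0.0744 = 0.416 m.
Head loss: ΔE = (y₂ − y₁)³/(4y₁y₂) = (0.416 − 0.0744)³/(4×0.0744×0.416) = 0.0399/0.124 = 0.322 m.

ΔE = 0.322 m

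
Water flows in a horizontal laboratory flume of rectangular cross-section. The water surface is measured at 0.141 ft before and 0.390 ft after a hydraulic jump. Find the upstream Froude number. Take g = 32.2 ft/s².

Fr₁ = 2.28

For a rectangular channel the momentum equation gives q² = ½·g·y₁·y₂·(y₁ + y₂) = ½×32.2×0.141×0.390×0.531 = 0.470.
q = √0.470 = 0.686 ft²/s.
V₁ = q/y₁ = 4.86 ft/s; Fr₁ = V₁/√(g·y₁) = 2.28.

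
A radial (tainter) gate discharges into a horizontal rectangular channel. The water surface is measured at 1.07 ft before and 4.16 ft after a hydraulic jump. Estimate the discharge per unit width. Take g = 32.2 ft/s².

For a rectangular channel the momentum equation gives q² = ½·g·y₁·y₂·(y₁ + y₂) = ½×32.2×1.07×4.16×5.23 = 375.
q = √375 = 19.4 ft²/s.

q = 19.4 ft²/s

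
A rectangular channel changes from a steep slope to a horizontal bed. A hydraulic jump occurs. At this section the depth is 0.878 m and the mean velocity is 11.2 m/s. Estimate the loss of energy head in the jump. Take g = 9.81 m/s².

ΔE = 2.69 m

Fr₁ = V₁/√(g·y₁) = 11.2/√(9.81×0.878) = 3.82.
Conjugate-depth relation: y₂/y₁ = ½[√(1 + 8Fr₁²) − 1] = ½[√117.5 − 1] = 4.92.
y₂ = 4.92 × 0.878 = 4.32 m.
Head loss: ΔE = (y₂ − y₁)³/(4y₁y₂) = (4.32 − 0.878)³/(4×0.878×4.32) = 40.8/15.2 = 2.69 m.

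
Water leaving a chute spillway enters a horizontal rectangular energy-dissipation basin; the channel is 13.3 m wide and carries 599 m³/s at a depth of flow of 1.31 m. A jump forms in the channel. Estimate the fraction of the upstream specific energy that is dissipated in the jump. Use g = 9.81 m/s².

ΔE/E₁ = 0.716 (71.6%)

q = Q/b = 599/13.3 = 45.0 m²/s; V₁ = q/y₁ = 34.4 m/s. Fr₁ = V₁/√(g·y₁) = 9.59.
From the momentum equation for a rectangular channel, y₂/y₁ = ½[√(1 + 8Fr₁²) − 1] = ½[√736.8 − 1] = 13.1.
y₂ = 13.1 × 1.31 = 17.1 m.
E₁ = y₁ + V₁²/2g = 61.6 m. ΔE = (y₂ − y₁)³/(4y₁y₂) = 44.1 m. ΔE/E₁ = 44.1/61.6 = 0.716.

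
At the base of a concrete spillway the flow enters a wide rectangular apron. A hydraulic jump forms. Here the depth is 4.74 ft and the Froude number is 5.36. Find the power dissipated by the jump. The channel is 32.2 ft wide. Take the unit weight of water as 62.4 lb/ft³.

Fr₁ = 5.36 (given).
Conjugate-depth relation: y₂/y₁ = ½[√(1 + 8Fr₁²) − 1] = ½[√230.8 − 1] = 7.10.
y₂ = 7.10 × 4.74 = 33.6 ft.
V₁ = Fr₁·√(g·y₁) = 5.36×√(32.2×4.74) = 66.2 ft/s; q = V₁·y₁ = 314 ft²/s. V₂ = q/y₂ = 314/33.6 = 9.33 ft/s. E₁ = y₁ + V₁²/2g = 72.8 ft; E₂ = y₂ + V₂²/2g = 35.0 ft. ΔE = E₁ − E₂ = 37.8 ft.
Q = q·b = 314 × 32.2 = 10107 cfs. P = γ·Q·ΔE/550 = 62.4 × 10107 × 37.8 / 550 = 43389 hp.

P = 43389 hp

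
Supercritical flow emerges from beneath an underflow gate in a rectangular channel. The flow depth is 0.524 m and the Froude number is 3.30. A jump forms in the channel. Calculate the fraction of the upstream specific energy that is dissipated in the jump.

ΔE/E₁ = 0.301 (30.1%)

Fr₁ = 3.30 (given).
Conjugate-depth relation: y₂/y₁ = ½[√(1 + 8Fr₁²) − 1] = ½[√88.12 − 1] = 4.19.
y₂ = 4.19 × 0.524 = 2.20 m.
E₁ = y₁(1 + Fr₁²/2) = 0.524×(1 + 3.30²/2) = 3.38 m. ΔE = (y₂ − y₁)³/(4y₁y₂) = 1.02 m. ΔE/E₁ = 1.02/3.38 = 0.301.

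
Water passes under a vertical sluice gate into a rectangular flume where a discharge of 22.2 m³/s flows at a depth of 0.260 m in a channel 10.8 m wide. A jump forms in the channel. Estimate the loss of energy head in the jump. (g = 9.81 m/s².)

ΔE = 1.68 m

q = Q/b = 22.2/10.8 = 2.06 m²/s; V₁ = q/y₁ = 7.91 m/s. Fr₁ = V₁/√(g·y₁) = 4.95.
Sequent-depth ratio: y₂/y₁ = ½[√(1 + 8Fr₁²) − 1] = ½[√197.0 − 1] = 6.52.
y₂ = 6.52 × 0.260 = 1.69 m.
Head loss: ΔE = (y₂ − y₁)³/(4y₁y₂) = (1.69 − 0.260)³/(4×0.260×1.69) = 2.95/1.76 = 1.68 m.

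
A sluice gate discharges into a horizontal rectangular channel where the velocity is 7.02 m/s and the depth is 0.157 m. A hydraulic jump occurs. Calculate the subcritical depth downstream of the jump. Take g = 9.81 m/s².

y₂ = 1.18 m

Fr₁ = V₁/√(g·y₁) = 7.02/√(9.81×0.157) = 5.66.
Conjugate-depth relation: y₂/y₁ = ½[√(1 + 8Fr₁²) − 1] = ½[√257.0 − 1] = 7.52.
y₂ = 7.52 × 0.157 = 1.18 m.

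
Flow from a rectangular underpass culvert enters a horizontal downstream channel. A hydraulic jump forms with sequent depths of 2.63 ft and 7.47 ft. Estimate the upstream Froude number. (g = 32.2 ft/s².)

For a rectangular channel the momentum equation gives q² = ½·g·y₁·y₂·(y₁ + y₂) = ½×32.2×2.63×7.47×10.1 = 3195.
q = √3195 = 56.5 ft²/s.
V₁ = q/y₁ = 21.5 ft/s; Fr₁ = V₁/√(g·y₁) = 2.34.

Fr₁ = 2.34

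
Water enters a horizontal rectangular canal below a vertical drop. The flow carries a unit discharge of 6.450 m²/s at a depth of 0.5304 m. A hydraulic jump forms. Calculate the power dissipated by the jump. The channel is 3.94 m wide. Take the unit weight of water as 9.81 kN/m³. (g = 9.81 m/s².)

V₁ = q/y₁ = 6.450/0.5304 = 12.16 m/s. Fr₁ = V₁/√(g·y₁) = 12.16/√(9.81×0.5304) = 5.331.
By Bélanger, y₂/y₁ = ½[√(1 + 8Fr₁²) − 1] = ½[√228.37 − 1] = 7.056.
y₂ = 7.056 × 0.5304 = 3.742 m.
Head loss: ΔE = (y₂ − y₁)³/(4y₁y₂) = (3.742 − 0.5304)³/(4×0.5304×3.742) = 33.14/7.940 = 4.174 m.
Q = q·b = 6.450 × 3.94 = 25.41 m³/s. P = γ·Q·ΔE = 9.81 × 25.41 × 4.174 = 1041 kW.

P = 1041 kW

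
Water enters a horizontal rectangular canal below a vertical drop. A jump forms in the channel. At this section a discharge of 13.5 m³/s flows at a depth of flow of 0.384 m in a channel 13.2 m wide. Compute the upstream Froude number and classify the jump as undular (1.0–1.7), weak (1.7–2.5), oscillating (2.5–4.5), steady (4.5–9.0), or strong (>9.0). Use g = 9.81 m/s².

q = Q/b = 13.5/13.2 = 1.02 m²/s; V₁ = q/y₁ = 2.66 m/s. Fr₁ = V₁/√(g·y₁) = 1.37.
Fr₁ = 1.37 lies in the undular range.

Fr₁ = 1.37; undular jump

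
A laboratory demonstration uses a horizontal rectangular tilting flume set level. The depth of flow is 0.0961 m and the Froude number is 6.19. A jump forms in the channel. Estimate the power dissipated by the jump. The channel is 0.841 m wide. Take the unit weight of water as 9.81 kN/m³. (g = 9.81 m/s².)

Fr₁ = 6.19 (given).
Bélanger equation: y₂/y₁ = ½[√(1 + 8Fr₁²) − 1] = ½[√307.5 − 1] = 8.27.
y₂ = 8.27 × 0.0961 = 0.795 m.
V₁ = Fr₁·√(g·y₁) = 6.19×√(9.81×0.0961) = 6.01 m/s; q = V₁·y₁ = 0.578 m²/s. V₂ = q/y₂ = 0.578/0.795 = 0.727 m/s. E₁ = y₁ + V₁²/2g = 1.94 m; E₂ = y₂ + V₂²/2g = 0.822 m. ΔE = E₁ − E₂ = 1.12 m.
Q = q·b = 0.578 × 0.841 = 0.486 m³/s. P = γ·Q·ΔE = 9.81 × 0.486 × 1.12 = 5.32 kW.

P = 5.32 kW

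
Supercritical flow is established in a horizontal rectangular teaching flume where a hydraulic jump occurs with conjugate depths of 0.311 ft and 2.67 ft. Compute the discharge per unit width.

For a rectangular channel the momentum equation gives q² = ½·g·y₁·y₂·(y₁ + y₂) = ½×32.2×0.311×2.67×2.98 = 39.9.
q = √39.9 = 6.31 ft²/s.

q = 6.31 ft²/s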